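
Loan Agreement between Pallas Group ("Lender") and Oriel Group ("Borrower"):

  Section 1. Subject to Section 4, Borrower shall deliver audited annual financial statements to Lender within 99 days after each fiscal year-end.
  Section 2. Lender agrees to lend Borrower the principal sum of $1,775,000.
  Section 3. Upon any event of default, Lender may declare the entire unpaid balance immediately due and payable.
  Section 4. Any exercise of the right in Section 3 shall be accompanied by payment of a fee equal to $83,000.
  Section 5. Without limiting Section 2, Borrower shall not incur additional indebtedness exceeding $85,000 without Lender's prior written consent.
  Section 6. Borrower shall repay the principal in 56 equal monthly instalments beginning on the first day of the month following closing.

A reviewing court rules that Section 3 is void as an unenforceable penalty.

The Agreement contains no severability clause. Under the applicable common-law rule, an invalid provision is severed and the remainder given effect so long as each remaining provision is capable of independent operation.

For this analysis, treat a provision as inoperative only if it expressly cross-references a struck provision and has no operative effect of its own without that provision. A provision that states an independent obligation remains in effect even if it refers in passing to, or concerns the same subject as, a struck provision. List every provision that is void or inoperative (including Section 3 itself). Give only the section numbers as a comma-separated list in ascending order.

3, 4

Section 3 is struck. Section 4 merely fixes the exercise fee for Section 3; with Section 3 gone it has nothing to operate on and falls away. Section 1 mentions Section 4 but its own obligation stands independently of Section 4, so Section 1 is not affected. With no severability clause, the stated default rule severs what cannot stand and enforces each remaining provision that can operate on its own. The provisions still in force are Section 1, Section 2, Section 5, and Section 6.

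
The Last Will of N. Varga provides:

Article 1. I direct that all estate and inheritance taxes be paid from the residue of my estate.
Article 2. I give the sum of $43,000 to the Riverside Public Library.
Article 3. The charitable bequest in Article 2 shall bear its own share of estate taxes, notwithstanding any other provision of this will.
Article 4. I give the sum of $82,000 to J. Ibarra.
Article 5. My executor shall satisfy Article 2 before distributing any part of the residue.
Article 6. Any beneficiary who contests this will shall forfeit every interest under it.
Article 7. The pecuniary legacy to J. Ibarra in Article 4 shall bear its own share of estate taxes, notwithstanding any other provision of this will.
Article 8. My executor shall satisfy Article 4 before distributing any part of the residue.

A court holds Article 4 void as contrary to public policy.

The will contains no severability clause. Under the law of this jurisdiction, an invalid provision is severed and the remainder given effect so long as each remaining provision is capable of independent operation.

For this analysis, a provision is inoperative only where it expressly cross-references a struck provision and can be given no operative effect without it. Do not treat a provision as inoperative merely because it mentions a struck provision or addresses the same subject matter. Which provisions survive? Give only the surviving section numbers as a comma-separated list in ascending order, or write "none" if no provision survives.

1, 2, 3, 5, 6

Article 4 is struck. Article 7 operates only by reference to Article 4, so it falls with Article 4. The only function of Article 8 is the priority direction for Article 4, so it cannot stand once Article 4 is removed. With no severability clause, the stated default rule severs what cannot stand and enforces each remaining provision that can operate on its own. The provisions still in force are Article 1, Article 2, Article 3, Article 5, and Article 6.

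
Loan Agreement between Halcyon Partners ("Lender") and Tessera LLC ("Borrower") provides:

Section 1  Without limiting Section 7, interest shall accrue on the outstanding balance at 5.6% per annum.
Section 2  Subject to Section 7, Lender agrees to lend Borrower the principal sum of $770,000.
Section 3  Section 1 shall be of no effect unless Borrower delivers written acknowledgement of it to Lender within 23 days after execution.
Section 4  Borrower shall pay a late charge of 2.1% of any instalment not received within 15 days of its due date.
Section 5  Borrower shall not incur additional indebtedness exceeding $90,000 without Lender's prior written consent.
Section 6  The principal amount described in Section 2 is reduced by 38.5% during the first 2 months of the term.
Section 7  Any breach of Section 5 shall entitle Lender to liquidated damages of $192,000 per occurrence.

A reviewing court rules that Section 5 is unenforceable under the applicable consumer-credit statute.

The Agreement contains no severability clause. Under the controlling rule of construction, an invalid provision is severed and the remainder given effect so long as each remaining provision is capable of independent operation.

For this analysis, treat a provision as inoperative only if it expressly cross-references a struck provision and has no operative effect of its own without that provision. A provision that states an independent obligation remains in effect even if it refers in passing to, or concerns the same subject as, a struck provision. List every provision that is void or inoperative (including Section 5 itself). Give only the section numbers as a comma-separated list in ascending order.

Section 5 is struck. The whole of Section 7 is the liquidated-damages amount, defined by reference to Section 5, so Section 7 cannot stand once Section 5 is removed. Although Section 1 refers to Section 7, its operative terms do not depend on Section 7, so it remains in effect. Section 2 mentions Section 7 but its own obligation stands independently of Section 7, so Section 2 is not affected. With no severability clause, the stated default rule severs what cannot stand and enforces each remaining provision that can operate on its own. Section 1, Section 2, Section 3, Section 4, and Section 6 remain in effect.

5, 7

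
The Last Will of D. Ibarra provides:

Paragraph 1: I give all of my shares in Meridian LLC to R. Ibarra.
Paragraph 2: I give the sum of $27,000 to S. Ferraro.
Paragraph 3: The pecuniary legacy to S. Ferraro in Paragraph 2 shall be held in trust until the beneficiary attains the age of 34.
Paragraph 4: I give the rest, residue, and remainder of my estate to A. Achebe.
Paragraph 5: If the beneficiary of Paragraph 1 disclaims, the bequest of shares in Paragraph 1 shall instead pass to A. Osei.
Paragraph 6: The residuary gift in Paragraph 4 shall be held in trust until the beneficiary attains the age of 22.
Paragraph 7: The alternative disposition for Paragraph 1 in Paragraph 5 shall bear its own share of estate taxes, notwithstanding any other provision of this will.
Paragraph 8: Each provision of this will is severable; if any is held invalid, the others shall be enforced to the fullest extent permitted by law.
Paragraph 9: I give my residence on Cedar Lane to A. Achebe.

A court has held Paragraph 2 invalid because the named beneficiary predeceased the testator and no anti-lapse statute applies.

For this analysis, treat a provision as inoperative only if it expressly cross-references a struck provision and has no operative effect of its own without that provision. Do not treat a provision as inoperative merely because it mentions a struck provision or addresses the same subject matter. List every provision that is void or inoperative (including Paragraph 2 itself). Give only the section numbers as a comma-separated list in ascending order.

Paragraph 2 is struck. Paragraph 3 has no operative effect of its own apart from Paragraph 2 and is therefore inoperative. Under the severability clause in Paragraph 8, the remaining provisions continue in force. Paragraph 1, Paragraph 4, Paragraph 5, Paragraph 6, Paragraph 7, Paragraph 8, and Paragraph 9 remain in effect.

2, 3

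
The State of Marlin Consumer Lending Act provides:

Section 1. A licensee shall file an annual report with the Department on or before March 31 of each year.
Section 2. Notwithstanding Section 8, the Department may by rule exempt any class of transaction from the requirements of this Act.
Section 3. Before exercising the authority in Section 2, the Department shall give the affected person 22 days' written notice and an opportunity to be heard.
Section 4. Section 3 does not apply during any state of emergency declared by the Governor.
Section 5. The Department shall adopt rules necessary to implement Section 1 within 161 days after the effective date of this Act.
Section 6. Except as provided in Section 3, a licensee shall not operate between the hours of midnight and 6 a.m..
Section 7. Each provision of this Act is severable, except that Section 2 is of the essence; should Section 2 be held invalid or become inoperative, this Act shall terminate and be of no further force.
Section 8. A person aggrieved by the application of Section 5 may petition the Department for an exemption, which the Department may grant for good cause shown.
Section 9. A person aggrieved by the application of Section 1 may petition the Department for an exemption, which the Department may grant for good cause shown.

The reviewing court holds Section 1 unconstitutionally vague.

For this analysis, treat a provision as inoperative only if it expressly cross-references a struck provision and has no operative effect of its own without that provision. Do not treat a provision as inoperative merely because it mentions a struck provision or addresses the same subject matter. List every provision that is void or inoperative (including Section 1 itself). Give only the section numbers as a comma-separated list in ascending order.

1, 5, 8, 9

Section 1 is struck. The only function of Section 5 is the rulemaking mandate for Section 1, so it cannot stand once Section 1 is removed. Section 9 operates only by reference to Section 1, so it falls with Section 1. Section 8 operates only by reference to Section 5, so it falls with Section 5. Section 2 mentions Section 8 but its own obligation stands independently of Section 8, so Section 2 is not affected. Section 7 makes Section 2 an essential term, but Section 2 is unaffected, so the severability proviso in Section 7 preserves the remaining provisions. That leaves Section 2, Section 3, Section 4, Section 6, and Section 7 in effect.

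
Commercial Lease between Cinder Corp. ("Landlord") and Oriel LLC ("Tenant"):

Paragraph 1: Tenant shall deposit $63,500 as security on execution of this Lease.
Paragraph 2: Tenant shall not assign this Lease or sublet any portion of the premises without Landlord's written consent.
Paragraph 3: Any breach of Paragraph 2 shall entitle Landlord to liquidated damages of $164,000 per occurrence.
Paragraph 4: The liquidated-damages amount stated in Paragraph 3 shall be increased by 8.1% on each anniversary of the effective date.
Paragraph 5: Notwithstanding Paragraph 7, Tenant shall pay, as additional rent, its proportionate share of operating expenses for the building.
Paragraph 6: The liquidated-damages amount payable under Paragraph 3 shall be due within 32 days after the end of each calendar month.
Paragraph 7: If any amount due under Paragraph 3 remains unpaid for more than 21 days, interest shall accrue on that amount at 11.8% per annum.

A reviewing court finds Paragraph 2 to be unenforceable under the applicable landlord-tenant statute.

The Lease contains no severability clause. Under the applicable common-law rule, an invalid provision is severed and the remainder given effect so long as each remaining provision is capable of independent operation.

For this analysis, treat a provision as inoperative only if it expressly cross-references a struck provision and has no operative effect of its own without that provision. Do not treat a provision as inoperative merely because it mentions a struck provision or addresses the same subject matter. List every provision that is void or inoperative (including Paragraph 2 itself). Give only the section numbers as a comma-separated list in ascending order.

Paragraph 2 is struck. The whole of Paragraph 3 is the liquidated-damages amount, defined by reference to Paragraph 2, so Paragraph 3 cannot stand once Paragraph 2 is removed. The whole of Paragraph 4 is the escalation of the liquidated-damages amount, defined by reference to Paragraph 3, so Paragraph 4 cannot stand once Paragraph 3 is removed. Paragraph 6 does nothing except set the payment deadline for the liquidated-damages amount by reference to Paragraph 3; with Paragraph 3 gone it has no independent effect and is inoperative. The whole of Paragraph 7 is the default interest on the liquidated-damages amount, defined by reference to Paragraph 3, so Paragraph 7 cannot stand once Paragraph 3 is removed. Although Paragraph 5 refers to Paragraph 7, its operative terms do not depend on Paragraph 7, so it remains in effect. Under the stated default rule, only provisions that cannot operate independently fall away; the rest are enforced. Paragraph 1 and Paragraph 5 remain in effect.

2, 3, 4, 6, 7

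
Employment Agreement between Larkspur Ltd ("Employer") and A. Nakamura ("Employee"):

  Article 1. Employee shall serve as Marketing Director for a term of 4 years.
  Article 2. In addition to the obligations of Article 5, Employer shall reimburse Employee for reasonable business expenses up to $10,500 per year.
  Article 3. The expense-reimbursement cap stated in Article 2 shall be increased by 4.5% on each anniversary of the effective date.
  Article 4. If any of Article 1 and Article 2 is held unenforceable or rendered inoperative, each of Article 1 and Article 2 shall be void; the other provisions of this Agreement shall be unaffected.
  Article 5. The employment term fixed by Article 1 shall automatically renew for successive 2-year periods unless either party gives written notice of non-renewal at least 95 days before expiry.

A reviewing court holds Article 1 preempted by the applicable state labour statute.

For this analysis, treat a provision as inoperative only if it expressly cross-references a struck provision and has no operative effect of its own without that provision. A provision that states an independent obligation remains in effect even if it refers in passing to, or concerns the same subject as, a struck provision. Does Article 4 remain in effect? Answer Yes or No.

Yes

Article 1 is struck. The whole of Article 5 is the renewal of the employment term, defined by reference to Article 1, so Article 5 cannot stand once Article 1 is removed. Article 4 declares Article 1 and Article 2 mutually dependent; since one of them has fallen, all of them are of no effect. That brings down Article 2 as well. Article 3 in turn depends solely on a provision now struck and likewise falls. The remainder continues in force under Article 4. Only Article 4 remains in effect. Article 4 is among the surviving provisions, so the answer is yes.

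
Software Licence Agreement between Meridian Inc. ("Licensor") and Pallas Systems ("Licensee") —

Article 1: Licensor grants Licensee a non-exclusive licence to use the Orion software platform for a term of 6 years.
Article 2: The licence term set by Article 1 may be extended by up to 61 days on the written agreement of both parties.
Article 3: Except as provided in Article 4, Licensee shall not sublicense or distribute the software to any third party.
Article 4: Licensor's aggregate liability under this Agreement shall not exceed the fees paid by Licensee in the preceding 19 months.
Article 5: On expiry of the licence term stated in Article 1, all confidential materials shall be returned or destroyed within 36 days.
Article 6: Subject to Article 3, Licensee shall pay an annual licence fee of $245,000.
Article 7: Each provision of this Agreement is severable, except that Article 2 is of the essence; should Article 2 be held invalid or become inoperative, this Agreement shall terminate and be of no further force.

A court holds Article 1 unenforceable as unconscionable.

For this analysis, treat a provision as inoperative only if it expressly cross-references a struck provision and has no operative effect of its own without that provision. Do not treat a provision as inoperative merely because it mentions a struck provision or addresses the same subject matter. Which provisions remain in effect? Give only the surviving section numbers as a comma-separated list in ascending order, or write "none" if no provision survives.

Article 1 is struck. Article 2 does nothing except set the extension of the licence term by reference to Article 1; with Article 1 gone it has no independent effect and is inoperative. Article 5 operates only by reference to Article 1, so it falls with Article 1. Article 7 makes Article 2 an essential term, and Article 2 has been rendered inoperative by the cascade; under Article 7, the entire Agreement is therefore void. No provision of the Agreement survives.

none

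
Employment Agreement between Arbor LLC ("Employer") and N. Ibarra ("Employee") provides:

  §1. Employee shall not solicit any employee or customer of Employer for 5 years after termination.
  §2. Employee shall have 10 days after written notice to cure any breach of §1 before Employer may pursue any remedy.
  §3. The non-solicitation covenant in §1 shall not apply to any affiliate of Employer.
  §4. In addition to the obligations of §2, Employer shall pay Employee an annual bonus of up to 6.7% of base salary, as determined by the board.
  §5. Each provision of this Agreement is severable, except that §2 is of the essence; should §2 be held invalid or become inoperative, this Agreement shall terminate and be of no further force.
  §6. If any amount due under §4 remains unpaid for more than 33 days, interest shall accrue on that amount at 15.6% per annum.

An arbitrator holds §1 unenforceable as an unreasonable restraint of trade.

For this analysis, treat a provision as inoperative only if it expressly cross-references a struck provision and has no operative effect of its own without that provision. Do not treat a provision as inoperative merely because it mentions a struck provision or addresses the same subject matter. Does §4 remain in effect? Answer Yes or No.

§1 is struck. §2 merely fixes the cure period for breach of §1; with §1 gone it has nothing to operate on and falls away. §3 has no operative effect of its own apart from §1 and is therefore inoperative. §5 makes §2 an essential term, and §2 has been rendered inoperative by the cascade; under §5, the entire Agreement is therefore void. No provision of the Agreement survives. §4 is among the inoperative provisions, so the answer is no.

No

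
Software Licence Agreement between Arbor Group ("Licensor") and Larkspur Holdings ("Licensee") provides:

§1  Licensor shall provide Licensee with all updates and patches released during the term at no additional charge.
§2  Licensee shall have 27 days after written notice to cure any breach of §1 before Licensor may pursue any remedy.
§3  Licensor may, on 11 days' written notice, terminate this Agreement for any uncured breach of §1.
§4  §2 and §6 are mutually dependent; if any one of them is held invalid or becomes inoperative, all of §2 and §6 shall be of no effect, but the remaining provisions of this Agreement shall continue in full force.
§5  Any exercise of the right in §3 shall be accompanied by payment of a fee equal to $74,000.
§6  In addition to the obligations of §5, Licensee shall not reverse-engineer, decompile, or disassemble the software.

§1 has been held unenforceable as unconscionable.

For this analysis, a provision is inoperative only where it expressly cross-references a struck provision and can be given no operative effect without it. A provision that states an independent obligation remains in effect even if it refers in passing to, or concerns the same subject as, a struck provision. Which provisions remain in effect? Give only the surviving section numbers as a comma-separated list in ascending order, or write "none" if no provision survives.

§1 is struck. §2 has no operative effect of its own apart from §1 and is therefore inoperative. §3 merely fixes the termination right for breach of §1; with §1 gone it has nothing to operate on and falls away. §5 operates only by reference to §3, so it falls with §3. §4 declares §2 and §6 mutually dependent; since one of them has fallen, all of them are of no effect. That brings down §6 as well. The remainder continues in force under §4. Only §4 remains in effect.

4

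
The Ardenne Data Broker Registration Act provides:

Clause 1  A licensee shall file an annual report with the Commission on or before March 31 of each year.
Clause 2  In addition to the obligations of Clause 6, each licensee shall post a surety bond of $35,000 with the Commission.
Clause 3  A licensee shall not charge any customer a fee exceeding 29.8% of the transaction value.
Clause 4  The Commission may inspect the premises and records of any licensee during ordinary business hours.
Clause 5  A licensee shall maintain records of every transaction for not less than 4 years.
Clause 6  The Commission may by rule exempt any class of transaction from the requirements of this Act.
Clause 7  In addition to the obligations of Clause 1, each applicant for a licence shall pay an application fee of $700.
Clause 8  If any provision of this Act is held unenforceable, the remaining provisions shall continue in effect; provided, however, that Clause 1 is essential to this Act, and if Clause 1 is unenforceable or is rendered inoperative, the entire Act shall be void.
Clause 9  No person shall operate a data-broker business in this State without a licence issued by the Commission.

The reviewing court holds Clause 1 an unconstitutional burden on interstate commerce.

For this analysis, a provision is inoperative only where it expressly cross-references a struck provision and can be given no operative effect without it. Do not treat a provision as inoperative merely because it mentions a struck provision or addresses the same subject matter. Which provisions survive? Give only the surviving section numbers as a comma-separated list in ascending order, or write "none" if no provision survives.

Clause 1 is struck. No other provision's operative terms depend on Clause 1. Clause 8 makes Clause 1 an essential term, and Clause 1 is the provision held invalid; under Clause 8, the entire Act is therefore void. No provision of the Act survives.

none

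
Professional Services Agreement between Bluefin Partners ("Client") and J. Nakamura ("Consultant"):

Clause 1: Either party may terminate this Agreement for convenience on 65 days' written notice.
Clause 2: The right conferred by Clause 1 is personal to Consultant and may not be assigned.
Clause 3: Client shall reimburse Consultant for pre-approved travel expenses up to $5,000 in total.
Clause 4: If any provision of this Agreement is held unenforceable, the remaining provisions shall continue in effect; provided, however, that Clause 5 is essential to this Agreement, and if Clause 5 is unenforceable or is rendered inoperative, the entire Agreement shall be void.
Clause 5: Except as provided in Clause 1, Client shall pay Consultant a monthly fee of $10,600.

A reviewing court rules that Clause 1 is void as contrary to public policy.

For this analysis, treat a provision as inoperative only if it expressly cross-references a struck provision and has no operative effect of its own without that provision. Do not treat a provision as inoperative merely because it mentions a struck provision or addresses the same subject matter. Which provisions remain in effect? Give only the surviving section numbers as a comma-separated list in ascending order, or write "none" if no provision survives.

Clause 1 is struck. Clause 2 operates only by reference to Clause 1, so it falls with Clause 1. Although Clause 5 refers to Clause 1, its operative terms do not depend on Clause 1, so it remains in effect. Clause 4 makes Clause 5 an essential term, but Clause 5 is unaffected, so the severability proviso in Clause 4 preserves the remaining provisions. That leaves Clause 3, Clause 4, and Clause 5 in effect.

3, 4, 5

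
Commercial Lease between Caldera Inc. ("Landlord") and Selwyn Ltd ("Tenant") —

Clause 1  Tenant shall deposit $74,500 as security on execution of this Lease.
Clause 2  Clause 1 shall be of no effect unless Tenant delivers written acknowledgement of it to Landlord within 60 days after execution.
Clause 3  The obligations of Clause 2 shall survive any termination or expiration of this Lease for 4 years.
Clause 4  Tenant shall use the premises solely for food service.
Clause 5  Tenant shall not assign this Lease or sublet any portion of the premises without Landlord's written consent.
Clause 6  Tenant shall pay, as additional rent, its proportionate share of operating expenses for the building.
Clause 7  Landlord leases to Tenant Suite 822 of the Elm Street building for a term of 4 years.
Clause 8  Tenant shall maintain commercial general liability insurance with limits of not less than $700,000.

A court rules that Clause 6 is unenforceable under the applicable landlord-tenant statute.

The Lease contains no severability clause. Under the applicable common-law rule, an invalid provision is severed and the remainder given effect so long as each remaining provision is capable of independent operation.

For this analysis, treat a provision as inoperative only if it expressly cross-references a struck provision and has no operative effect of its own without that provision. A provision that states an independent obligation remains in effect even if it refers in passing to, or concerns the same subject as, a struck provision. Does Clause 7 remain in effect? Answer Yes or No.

Yes

Clause 6 is struck. No other provision's operative terms depend on Clause 6. With no severability clause, the stated default rule severs what cannot stand and enforces each remaining provision that can operate on its own. Clause 1, Clause 2, Clause 3, Clause 4, Clause 5, Clause 7, and Clause 8 remain in effect. Clause 7 is among the surviving provisions, so the answer is yes.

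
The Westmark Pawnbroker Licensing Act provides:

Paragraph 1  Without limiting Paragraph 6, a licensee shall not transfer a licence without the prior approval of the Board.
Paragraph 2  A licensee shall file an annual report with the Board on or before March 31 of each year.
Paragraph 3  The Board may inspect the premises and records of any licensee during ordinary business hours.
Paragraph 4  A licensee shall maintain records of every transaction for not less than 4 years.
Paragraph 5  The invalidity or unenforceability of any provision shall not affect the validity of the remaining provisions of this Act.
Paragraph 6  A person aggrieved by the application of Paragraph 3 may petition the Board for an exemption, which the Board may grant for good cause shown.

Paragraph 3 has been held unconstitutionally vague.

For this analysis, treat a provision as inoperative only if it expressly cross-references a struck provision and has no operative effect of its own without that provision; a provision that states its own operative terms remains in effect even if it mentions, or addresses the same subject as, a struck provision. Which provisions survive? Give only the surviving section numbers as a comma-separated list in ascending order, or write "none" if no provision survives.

1, 2, 4, 5

Paragraph 3 is struck. The only function of Paragraph 6 is the exemption procedure for Paragraph 3, so it cannot stand once Paragraph 3 is removed. Although Paragraph 1 refers to Paragraph 6, its operative terms do not depend on Paragraph 6, so it remains in effect. Under the severability clause in Paragraph 5, the remaining provisions continue in force. Paragraph 1, Paragraph 2, Paragraph 4, and Paragraph 5 remain in effect.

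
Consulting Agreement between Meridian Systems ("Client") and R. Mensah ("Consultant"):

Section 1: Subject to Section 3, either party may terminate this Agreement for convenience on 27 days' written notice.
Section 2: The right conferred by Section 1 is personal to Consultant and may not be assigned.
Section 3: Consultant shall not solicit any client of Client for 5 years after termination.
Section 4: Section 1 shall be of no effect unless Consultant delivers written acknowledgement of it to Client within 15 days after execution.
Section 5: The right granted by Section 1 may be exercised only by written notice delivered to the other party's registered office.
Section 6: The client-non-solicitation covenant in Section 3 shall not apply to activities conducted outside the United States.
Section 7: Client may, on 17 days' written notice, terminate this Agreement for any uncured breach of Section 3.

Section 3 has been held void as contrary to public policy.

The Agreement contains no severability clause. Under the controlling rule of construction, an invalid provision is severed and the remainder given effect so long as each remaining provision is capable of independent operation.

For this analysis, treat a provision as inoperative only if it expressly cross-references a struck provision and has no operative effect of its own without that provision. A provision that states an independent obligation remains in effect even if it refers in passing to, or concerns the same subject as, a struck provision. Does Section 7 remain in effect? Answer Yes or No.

Section 3 is struck. Section 6 has no operative effect of its own apart from Section 3 and is therefore inoperative. Section 7 has no operative effect of its own apart from Section 3 and is therefore inoperative. Although Section 1 refers to Section 3, its operative terms do not depend on Section 3, so it remains in effect. Under the stated default rule, only provisions that cannot operate independently fall away; the rest are enforced. That leaves Section 1, Section 2, Section 4, and Section 5 in effect. Section 7 is among the inoperative provisions, so the answer is no.

No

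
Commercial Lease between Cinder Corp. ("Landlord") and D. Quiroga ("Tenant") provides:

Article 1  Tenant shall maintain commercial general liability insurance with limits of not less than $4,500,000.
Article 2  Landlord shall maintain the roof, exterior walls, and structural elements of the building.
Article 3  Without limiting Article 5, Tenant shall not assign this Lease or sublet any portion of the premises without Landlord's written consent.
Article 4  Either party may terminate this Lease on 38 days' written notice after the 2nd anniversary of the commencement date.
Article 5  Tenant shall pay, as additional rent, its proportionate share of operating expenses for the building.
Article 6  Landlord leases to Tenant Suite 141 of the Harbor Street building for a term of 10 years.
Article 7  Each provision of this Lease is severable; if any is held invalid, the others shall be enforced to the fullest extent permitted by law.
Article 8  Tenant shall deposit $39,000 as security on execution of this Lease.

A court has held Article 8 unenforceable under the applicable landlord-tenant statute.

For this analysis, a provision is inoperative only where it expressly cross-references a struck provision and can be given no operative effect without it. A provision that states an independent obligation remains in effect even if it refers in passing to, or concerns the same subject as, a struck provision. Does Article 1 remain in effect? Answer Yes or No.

Yes

Article 8 is struck. No other provision's operative terms depend on Article 8. Under the severability clause in Article 7, the remaining provisions continue in force. The provisions still in force are Article 1, Article 2, Article 3, Article 4, Article 5, Article 6, and Article 7. Article 1 is among the surviving provisions, so the answer is yes.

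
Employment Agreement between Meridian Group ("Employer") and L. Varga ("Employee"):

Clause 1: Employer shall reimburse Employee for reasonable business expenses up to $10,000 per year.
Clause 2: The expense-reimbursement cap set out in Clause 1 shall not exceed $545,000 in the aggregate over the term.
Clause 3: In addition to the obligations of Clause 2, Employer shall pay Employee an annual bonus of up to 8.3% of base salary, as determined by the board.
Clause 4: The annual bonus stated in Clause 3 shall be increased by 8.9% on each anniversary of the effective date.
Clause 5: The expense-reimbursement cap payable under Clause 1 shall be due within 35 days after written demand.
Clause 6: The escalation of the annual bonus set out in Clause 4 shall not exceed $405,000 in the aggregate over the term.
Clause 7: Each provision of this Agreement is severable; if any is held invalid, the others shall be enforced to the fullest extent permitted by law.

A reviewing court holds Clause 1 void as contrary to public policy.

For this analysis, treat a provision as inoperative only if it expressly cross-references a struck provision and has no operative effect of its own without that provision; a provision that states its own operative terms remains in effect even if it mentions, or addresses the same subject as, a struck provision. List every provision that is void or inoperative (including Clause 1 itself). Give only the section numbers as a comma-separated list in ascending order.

Clause 1 is struck. The whole of Clause 2 is the aggregate cap on the expense-reimbursement cap, defined by reference to Clause 1, so Clause 2 cannot stand once Clause 1 is removed. Clause 5 does nothing except set the payment deadline for the expense-reimbursement cap by reference to Clause 1; with Clause 1 gone it has no independent effect and is inoperative. Although Clause 3 refers to Clause 2, its operative terms do not depend on Clause 2, so it remains in effect. Clause 7 is a severability clause and preserves every provision that can still be given independent effect. That leaves Clause 3, Clause 4, Clause 6, and Clause 7 in effect.

1, 2, 5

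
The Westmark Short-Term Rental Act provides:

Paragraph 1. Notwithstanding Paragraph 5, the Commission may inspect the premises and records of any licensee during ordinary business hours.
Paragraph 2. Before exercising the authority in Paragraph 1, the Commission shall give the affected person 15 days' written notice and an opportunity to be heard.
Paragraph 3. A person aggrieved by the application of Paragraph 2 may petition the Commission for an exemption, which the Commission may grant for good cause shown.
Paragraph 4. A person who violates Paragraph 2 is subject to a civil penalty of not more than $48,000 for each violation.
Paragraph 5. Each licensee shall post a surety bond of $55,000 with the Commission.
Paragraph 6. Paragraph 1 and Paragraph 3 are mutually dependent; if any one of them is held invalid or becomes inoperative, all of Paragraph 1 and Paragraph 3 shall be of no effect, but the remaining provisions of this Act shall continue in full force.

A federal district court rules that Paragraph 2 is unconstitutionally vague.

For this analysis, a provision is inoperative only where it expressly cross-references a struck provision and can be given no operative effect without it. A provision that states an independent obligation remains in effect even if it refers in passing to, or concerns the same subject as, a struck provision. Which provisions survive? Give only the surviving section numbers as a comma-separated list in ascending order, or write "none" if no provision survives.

5, 6

Paragraph 2 is struck. Paragraph 3 has no operative effect of its own apart from Paragraph 2 and is therefore inoperative. The only function of Paragraph 4 is the civil penalty for violating Paragraph 2, so it cannot stand once Paragraph 2 is removed. Paragraph 6 declares Paragraph 1 and Paragraph 3 mutually dependent; since one of them has fallen, all of them are of no effect. That brings down Paragraph 1 as well. The remainder continues in force under Paragraph 6. That leaves Paragraph 5 and Paragraph 6 in effect.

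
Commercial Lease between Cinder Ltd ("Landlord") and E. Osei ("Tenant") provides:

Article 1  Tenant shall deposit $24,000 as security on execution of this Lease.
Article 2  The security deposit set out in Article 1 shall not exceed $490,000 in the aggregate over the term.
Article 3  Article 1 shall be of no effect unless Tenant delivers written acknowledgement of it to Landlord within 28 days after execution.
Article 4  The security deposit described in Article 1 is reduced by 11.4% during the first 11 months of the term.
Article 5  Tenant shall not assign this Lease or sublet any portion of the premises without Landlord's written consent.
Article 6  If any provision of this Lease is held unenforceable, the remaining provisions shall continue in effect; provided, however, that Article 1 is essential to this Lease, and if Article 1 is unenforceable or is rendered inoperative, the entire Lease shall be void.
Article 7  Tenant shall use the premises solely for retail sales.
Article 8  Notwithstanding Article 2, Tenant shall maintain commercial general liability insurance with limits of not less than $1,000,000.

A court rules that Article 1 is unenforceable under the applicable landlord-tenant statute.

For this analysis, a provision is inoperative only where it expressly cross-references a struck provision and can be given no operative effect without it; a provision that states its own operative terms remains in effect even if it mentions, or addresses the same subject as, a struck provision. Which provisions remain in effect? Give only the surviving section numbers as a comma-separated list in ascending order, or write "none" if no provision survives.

none

Article 1 is struck. Article 2 operates only by reference to Article 1, so it falls with Article 1. Article 3 has no operative effect of its own apart from Article 1 and is therefore inoperative. Article 4 operates only by reference to Article 1, so it falls with Article 1. Article 6 makes Article 1 an essential term, and Article 1 is the provision held invalid; under Article 6, the entire Lease is therefore void. No provision of the Lease survives.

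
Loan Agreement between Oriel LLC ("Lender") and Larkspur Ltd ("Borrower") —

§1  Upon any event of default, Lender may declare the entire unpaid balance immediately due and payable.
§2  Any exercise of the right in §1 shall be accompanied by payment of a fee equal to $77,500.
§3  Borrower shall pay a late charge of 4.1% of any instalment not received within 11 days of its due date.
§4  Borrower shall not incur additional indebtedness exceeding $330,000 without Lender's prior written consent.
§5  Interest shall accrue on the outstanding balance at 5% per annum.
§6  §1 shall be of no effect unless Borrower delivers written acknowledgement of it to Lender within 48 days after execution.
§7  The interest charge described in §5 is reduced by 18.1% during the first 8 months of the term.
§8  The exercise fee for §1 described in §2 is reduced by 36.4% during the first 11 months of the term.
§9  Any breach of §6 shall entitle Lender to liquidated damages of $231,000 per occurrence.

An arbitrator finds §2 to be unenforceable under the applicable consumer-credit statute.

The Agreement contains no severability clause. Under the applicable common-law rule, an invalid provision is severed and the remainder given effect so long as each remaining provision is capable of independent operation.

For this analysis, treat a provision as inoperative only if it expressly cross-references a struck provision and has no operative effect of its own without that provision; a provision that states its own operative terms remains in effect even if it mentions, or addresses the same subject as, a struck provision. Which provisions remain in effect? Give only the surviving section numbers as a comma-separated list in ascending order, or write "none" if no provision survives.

1, 3, 4, 5, 6, 7, 9

§2 is struck. §8 operates only by reference to §2, so it falls with §2. With no severability clause, the stated default rule severs what cannot stand and enforces each remaining provision that can operate on its own. §1, §3, §4, §5, §6, §7, and §9 remain in effect.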